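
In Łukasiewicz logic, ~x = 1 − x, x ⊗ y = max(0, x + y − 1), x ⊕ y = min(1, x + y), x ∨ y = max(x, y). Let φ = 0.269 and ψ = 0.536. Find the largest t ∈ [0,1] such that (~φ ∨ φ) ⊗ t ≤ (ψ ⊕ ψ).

~φ = 1 − 0.269 = 0.731
~φ ∨ φ = max(0.731, 0.269) = 0.731
So the left factor is ~φ ∨ φ = 0.731.
ψ ⊕ ψ = min(1, 0.536 + 0.536) = min(1, 1.072) = 1.000
So the right-hand bound is ψ ⊕ ψ = 1.000.
The residuum of the Łukasiewicz t-norm gives the supremum: min(1, 1 − 0.731 + 1.000).
1 − 0.731 + 1.000 = 1.269, so t = min(1, 1.269) = 1.000.
Check: 0.731 ⊗ 1.000 = max(0, 0.731) = 0.731 ≤ 1.000.

1.000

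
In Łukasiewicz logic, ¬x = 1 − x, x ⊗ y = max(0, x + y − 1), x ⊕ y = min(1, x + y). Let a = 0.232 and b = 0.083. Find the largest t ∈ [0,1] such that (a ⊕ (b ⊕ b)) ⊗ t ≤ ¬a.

1.000

b ⊕ b = min(1, 0.083 + 0.083) = min(1, 0.166) = 0.166
a ⊕ (b ⊕ b) = min(1, 0.232 + 0.166) = min(1, 0.398) = 0.398
So the left factor is a ⊕ (b ⊕ b) = 0.398.
¬a = 1 − 0.232 = 0.768
So the right-hand bound is ¬a = 0.768.
The residuum of the Łukasiewicz t-norm gives the supremum: min(1, 1 − 0.398 + 0.768).
1 − 0.398 + 0.768 = 1.370, so t = min(1, 1.370) = 1.000.
Check: 0.398 ⊗ 1.000 = max(0, 0.398) = 0.398 ≤ 0.768.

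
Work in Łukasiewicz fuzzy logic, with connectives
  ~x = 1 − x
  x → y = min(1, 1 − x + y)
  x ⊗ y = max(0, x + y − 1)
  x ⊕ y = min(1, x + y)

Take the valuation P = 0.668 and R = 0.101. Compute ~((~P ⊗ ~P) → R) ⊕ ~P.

0.332

~P = 1 − 0.668 = 0.332
~P ⊗ ~P = max(0, 0.332 + 0.332 − 1) = max(0, -0.336) = 0.000
(~P ⊗ ~P) → R = min(1, 1 − 0.000 + 0.101) = min(1, 1.101) = 1.000
~((~P ⊗ ~P) → R) = 1 − 1.000 = 0.000
~((~P ⊗ ~P) → R) ⊕ ~P = min(1, 0.000 + 0.332) = min(1, 0.332) = 0.332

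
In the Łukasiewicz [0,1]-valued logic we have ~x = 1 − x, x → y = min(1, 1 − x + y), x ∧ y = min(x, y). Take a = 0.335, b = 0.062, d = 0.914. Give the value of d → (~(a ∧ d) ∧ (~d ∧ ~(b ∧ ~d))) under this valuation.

0.172

a ∧ d = min(0.335, 0.914) = 0.335
~(a ∧ d) = 1 − 0.335 = 0.665
~d = 1 − 0.914 = 0.086
b ∧ ~d = min(0.062, 0.086) = 0.062
~(b ∧ ~d) = 1 − 0.062 = 0.938
~d ∧ ~(b ∧ ~d) = min(0.086, 0.938) = 0.086
~(a ∧ d) ∧ (~d ∧ ~(b ∧ ~d)) = min(0.665, 0.086) = 0.086
d → (~(a ∧ d) ∧ (~d ∧ ~(b ∧ ~d))) = min(1, 1 − 0.914 + 0.086) = min(1, 0.172) = 0.172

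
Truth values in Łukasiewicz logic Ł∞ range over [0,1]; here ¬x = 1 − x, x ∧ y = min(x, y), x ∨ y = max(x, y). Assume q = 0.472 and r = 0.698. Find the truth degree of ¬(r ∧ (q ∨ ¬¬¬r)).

0.528

¬r = 1 − 0.698 = 0.302
¬¬r = 1 − 0.302 = 0.698
¬¬¬r = 1 − 0.698 = 0.302
q ∨ ¬¬¬r = max(0.472, 0.302) = 0.472
r ∧ (q ∨ ¬¬¬r) = min(0.698, 0.472) = 0.472
¬(r ∧ (q ∨ ¬¬¬r)) = 1 − 0.472 = 0.528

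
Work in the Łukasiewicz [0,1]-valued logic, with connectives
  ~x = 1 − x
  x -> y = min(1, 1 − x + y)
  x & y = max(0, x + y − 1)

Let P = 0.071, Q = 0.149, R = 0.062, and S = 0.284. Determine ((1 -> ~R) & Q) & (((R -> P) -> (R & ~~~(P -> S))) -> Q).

~R = 1 − 0.062 = 0.938
1 -> ~R = min(1, 1 − 1.000 + 0.938) = min(1, 0.938) = 0.938
(1 -> ~R) & Q = max(0, 0.938 + 0.149 − 1) = max(0, 0.087) = 0.087
R -> P = min(1, 1 − 0.062 + 0.071) = min(1, 1.009) = 1.000
P -> S = min(1, 1 − 0.071 + 0.284) = min(1, 1.213) = 1.000
~(P -> S) = 1 − 1.000 = 0.000
~~(P -> S) = 1 − 0.000 = 1.000
~~~(P -> S) = 1 − 1.000 = 0.000
R & ~~~(P -> S) = max(0, 0.062 + 0.000 − 1) = max(0, -0.938) = 0.000
(R -> P) -> (R & ~~~(P -> S)) = min(1, 1 − 1.000 + 0.000) = min(1, 0.000) = 0.000
((R -> P) -> (R & ~~~(P -> S))) -> Q = min(1, 1 − 0.000 + 0.149) = min(1, 1.149) = 1.000
((1 -> ~R) & Q) & (((R -> P) -> (R & ~~~(P -> S))) -> Q) = max(0, 0.087 + 1.000 − 1) = max(0, 0.087) = 0.087

0.087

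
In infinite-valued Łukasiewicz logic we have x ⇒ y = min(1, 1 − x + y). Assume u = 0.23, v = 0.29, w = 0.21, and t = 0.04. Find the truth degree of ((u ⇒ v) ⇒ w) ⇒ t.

0.83

u ⇒ v = min(1, 1 − 0.23 + 0.29) = min(1, 1.06) = 1.00
(u ⇒ v) ⇒ w = min(1, 1 − 1.00 + 0.21) = min(1, 0.21) = 0.21
((u ⇒ v) ⇒ w) ⇒ t = min(1, 1 − 0.21 + 0.04) = min(1, 0.83) = 0.83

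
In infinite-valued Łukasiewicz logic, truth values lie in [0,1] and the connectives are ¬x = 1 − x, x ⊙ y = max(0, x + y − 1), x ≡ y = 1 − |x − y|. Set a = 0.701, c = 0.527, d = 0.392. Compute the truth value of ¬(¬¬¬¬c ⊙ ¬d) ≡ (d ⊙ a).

¬c = 1 − 0.527 = 0.473
¬¬c = 1 − 0.473 = 0.527
¬¬¬c = 1 − 0.527 = 0.473
¬¬¬¬c = 1 − 0.473 = 0.527
¬d = 1 − 0.392 = 0.608
¬¬¬¬c ⊙ ¬d = max(0, 0.527 + 0.608 − 1) = max(0, 0.135) = 0.135
¬(¬¬¬¬c ⊙ ¬d) = 1 − 0.135 = 0.865
d ⊙ a = max(0, 0.392 + 0.701 − 1) = max(0, 0.093) = 0.093
¬(¬¬¬¬c ⊙ ¬d) ≡ (d ⊙ a) = 1 − |0.865 − 0.093| = 1 − 0.772 = 0.228

0.228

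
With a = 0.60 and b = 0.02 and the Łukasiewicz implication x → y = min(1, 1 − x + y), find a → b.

a → b = min(1, 1 − 0.60 + 0.02) = min(1, 0.42) = 0.42
For comparison, the Gödel implication (1 if x ≤ y else y) would give 0.02.

0.42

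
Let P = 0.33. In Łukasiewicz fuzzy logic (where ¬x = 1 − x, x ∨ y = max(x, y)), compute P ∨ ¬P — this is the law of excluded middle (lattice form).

0.67

¬P = 1 − 0.33 = 0.67
P ∨ ¬P = max(0.33, 0.67) = 0.67
(The value 0.67 < 1 shows this instance is not satisfied; not a Ł∞-tautology — its value is max(a, 1−a).)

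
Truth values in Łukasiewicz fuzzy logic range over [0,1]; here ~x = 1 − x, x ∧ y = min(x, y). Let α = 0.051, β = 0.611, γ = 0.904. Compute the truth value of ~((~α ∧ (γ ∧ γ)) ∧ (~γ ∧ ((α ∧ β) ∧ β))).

~α = 1 − 0.051 = 0.949
γ ∧ γ = min(0.904, 0.904) = 0.904
~α ∧ (γ ∧ γ) = min(0.949, 0.904) = 0.904
~γ = 1 − 0.904 = 0.096
α ∧ β = min(0.051, 0.611) = 0.051
(α ∧ β) ∧ β = min(0.051, 0.611) = 0.051
~γ ∧ ((α ∧ β) ∧ β) = min(0.096, 0.051) = 0.051
(~α ∧ (γ ∧ γ)) ∧ (~γ ∧ ((α ∧ β) ∧ β)) = min(0.904, 0.051) = 0.051
~((~α ∧ (γ ∧ γ)) ∧ (~γ ∧ ((α ∧ β) ∧ β))) = 1 − 0.051 = 0.949

0.949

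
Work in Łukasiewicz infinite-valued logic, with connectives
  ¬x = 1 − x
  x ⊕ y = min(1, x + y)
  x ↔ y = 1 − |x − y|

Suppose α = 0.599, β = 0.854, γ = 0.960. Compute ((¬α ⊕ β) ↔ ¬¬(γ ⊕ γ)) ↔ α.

0.599

¬α = 1 − 0.599 = 0.401
¬α ⊕ β = min(1, 0.401 + 0.854) = min(1, 1.255) = 1.000
γ ⊕ γ = min(1, 0.960 + 0.960) = min(1, 1.920) = 1.000
¬(γ ⊕ γ) = 1 − 1.000 = 0.000
¬¬(γ ⊕ γ) = 1 − 0.000 = 1.000
(¬α ⊕ β) ↔ ¬¬(γ ⊕ γ) = 1 − |1.000 − 1.000| = 1 − 0.000 = 1.000
((¬α ⊕ β) ↔ ¬¬(γ ⊕ γ)) ↔ α = 1 − |1.000 − 0.599| = 1 − 0.401 = 0.599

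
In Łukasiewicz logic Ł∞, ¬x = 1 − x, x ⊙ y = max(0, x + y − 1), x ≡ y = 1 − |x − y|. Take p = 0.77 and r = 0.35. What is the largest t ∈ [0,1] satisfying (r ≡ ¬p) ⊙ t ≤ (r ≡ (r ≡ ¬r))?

0.77

¬p = 1 − 0.77 = 0.23
r ≡ ¬p = 1 − |0.35 − 0.23| = 1 − 0.12 = 0.88
So the left factor is r ≡ ¬p = 0.88.
¬r = 1 − 0.35 = 0.65
r ≡ ¬r = 1 − |0.35 − 0.65| = 1 − 0.30 = 0.70
r ≡ (r ≡ ¬r) = 1 − |0.35 − 0.70| = 1 − 0.35 = 0.65
So the right-hand bound is r ≡ (r ≡ ¬r) = 0.65.
The residuum of the Łukasiewicz t-norm gives the supremum: min(1, 1 − 0.88 + 0.65).
1 − 0.88 + 0.65 = 0.77, so t = min(1, 0.77) = 0.77.
Check: 0.88 ⊙ 0.77 = max(0, 0.65) = 0.65 ≤ 0.65.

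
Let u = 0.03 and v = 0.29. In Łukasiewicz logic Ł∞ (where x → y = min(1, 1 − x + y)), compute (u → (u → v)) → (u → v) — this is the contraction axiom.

u → v = min(1, 1 − 0.03 + 0.29) = min(1, 1.26) = 1.00
u → (u → v) = min(1, 1 − 0.03 + 1.00) = min(1, 1.97) = 1.00
(u → (u → v)) → (u → v) = min(1, 1 − 1.00 + 1.00) = min(1, 1.00) = 1.00

1.00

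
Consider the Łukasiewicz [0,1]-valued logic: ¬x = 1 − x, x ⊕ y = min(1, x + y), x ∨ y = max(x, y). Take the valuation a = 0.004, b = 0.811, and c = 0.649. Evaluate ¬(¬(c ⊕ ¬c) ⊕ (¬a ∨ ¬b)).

0.004

¬c = 1 − 0.649 = 0.351
c ⊕ ¬c = min(1, 0.649 + 0.351) = min(1, 1.000) = 1.000
¬(c ⊕ ¬c) = 1 − 1.000 = 0.000
¬a = 1 − 0.004 = 0.996
¬b = 1 − 0.811 = 0.189
¬a ∨ ¬b = max(0.996, 0.189) = 0.996
¬(c ⊕ ¬c) ⊕ (¬a ∨ ¬b) = min(1, 0.000 + 0.996) = min(1, 0.996) = 0.996
¬(¬(c ⊕ ¬c) ⊕ (¬a ∨ ¬b)) = 1 − 0.996 = 0.004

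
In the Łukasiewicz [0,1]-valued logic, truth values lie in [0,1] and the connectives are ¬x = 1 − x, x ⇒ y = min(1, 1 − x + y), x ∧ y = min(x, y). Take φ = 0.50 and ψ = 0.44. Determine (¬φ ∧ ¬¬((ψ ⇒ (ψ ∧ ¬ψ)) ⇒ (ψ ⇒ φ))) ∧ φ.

0.50

¬φ = 1 − 0.50 = 0.50
¬ψ = 1 − 0.44 = 0.56
ψ ∧ ¬ψ = min(0.44, 0.56) = 0.44
ψ ⇒ (ψ ∧ ¬ψ) = min(1, 1 − 0.44 + 0.44) = min(1, 1.00) = 1.00
ψ ⇒ φ = min(1, 1 − 0.44 + 0.50) = min(1, 1.06) = 1.00
(ψ ⇒ (ψ ∧ ¬ψ)) ⇒ (ψ ⇒ φ) = min(1, 1 − 1.00 + 1.00) = min(1, 1.00) = 1.00
¬((ψ ⇒ (ψ ∧ ¬ψ)) ⇒ (ψ ⇒ φ)) = 1 − 1.00 = 0.00
¬¬((ψ ⇒ (ψ ∧ ¬ψ)) ⇒ (ψ ⇒ φ)) = 1 − 0.00 = 1.00
¬φ ∧ ¬¬((ψ ⇒ (ψ ∧ ¬ψ)) ⇒ (ψ ⇒ φ)) = min(0.50, 1.00) = 0.50
(¬φ ∧ ¬¬((ψ ⇒ (ψ ∧ ¬ψ)) ⇒ (ψ ⇒ φ))) ∧ φ = min(0.50, 0.50) = 0.50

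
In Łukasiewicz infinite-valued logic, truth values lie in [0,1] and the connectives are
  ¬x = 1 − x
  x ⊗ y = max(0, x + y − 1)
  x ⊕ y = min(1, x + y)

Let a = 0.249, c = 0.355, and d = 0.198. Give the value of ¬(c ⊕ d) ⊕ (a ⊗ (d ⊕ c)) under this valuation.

0.447

c ⊕ d = min(1, 0.355 + 0.198) = min(1, 0.553) = 0.553
¬(c ⊕ d) = 1 − 0.553 = 0.447
d ⊕ c = min(1, 0.198 + 0.355) = min(1, 0.553) = 0.553
a ⊗ (d ⊕ c) = max(0, 0.249 + 0.553 − 1) = max(0, -0.198) = 0.000
¬(c ⊕ d) ⊕ (a ⊗ (d ⊕ c)) = min(1, 0.447 + 0.000) = min(1, 0.447) = 0.447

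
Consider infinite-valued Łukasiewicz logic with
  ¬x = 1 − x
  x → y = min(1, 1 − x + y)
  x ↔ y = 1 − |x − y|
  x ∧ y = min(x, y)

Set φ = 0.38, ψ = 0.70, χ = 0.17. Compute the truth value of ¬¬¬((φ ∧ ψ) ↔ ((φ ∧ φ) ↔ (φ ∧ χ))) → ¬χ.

φ ∧ ψ = min(0.38, 0.70) = 0.38
φ ∧ φ = min(0.38, 0.38) = 0.38
φ ∧ χ = min(0.38, 0.17) = 0.17
(φ ∧ φ) ↔ (φ ∧ χ) = 1 − |0.38 − 0.17| = 1 − 0.21 = 0.79
(φ ∧ ψ) ↔ ((φ ∧ φ) ↔ (φ ∧ χ)) = 1 − |0.38 − 0.79| = 1 − 0.41 = 0.59
¬((φ ∧ ψ) ↔ ((φ ∧ φ) ↔ (φ ∧ χ))) = 1 − 0.59 = 0.41
¬¬((φ ∧ ψ) ↔ ((φ ∧ φ) ↔ (φ ∧ χ))) = 1 − 0.41 = 0.59
¬¬¬((φ ∧ ψ) ↔ ((φ ∧ φ) ↔ (φ ∧ χ))) = 1 − 0.59 = 0.41
¬χ = 1 − 0.17 = 0.83
¬¬¬((φ ∧ ψ) ↔ ((φ ∧ φ) ↔ (φ ∧ χ))) → ¬χ = min(1, 1 − 0.41 + 0.83) = min(1, 1.42) = 1.00

1.00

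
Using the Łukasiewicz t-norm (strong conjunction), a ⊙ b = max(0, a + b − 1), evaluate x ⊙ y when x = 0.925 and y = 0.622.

x ⊙ y = max(0, 0.925 + 0.622 − 1) = max(0, 0.547) = 0.547
For comparison, the Gödel (minimum) t-norm min(a, b) would give 0.622.

0.547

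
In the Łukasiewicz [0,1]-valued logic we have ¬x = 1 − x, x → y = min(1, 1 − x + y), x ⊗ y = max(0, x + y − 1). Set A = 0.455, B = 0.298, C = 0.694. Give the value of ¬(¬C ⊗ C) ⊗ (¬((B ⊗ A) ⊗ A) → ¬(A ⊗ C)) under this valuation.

0.851

¬C = 1 − 0.694 = 0.306
¬C ⊗ C = max(0, 0.306 + 0.694 − 1) = max(0, 0.000) = 0.000
¬(¬C ⊗ C) = 1 − 0.000 = 1.000
B ⊗ A = max(0, 0.298 + 0.455 − 1) = max(0, -0.247) = 0.000
(B ⊗ A) ⊗ A = max(0, 0.000 + 0.455 − 1) = max(0, -0.545) = 0.000
¬((B ⊗ A) ⊗ A) = 1 − 0.000 = 1.000
A ⊗ C = max(0, 0.455 + 0.694 − 1) = max(0, 0.149) = 0.149
¬(A ⊗ C) = 1 − 0.149 = 0.851
¬((B ⊗ A) ⊗ A) → ¬(A ⊗ C) = min(1, 1 − 1.000 + 0.851) = min(1, 0.851) = 0.851
¬(¬C ⊗ C) ⊗ (¬((B ⊗ A) ⊗ A) → ¬(A ⊗ C)) = max(0, 1.000 + 0.851 − 1) = max(0, 0.851) = 0.851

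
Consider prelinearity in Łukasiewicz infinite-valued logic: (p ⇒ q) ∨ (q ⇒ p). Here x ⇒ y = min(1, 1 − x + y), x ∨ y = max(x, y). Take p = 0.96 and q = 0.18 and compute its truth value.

1.00

p ⇒ q = min(1, 1 − 0.96 + 0.18) = min(1, 0.22) = 0.22
q ⇒ p = min(1, 1 − 0.18 + 0.96) = min(1, 1.78) = 1.00
(p ⇒ q) ∨ (q ⇒ p) = max(0.22, 1.00) = 1.00
(As expected: a Ł∞-tautology — holds in every MV-chain.)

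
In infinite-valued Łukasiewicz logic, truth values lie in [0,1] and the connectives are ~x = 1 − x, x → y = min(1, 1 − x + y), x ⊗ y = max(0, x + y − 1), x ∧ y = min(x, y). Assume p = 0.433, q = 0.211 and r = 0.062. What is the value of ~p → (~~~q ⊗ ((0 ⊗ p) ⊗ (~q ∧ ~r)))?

~p = 1 − 0.433 = 0.567
~q = 1 − 0.211 = 0.789
~~q = 1 − 0.789 = 0.211
~~~q = 1 − 0.211 = 0.789
0 ⊗ p = max(0, 0.000 + 0.433 − 1) = max(0, -0.567) = 0.000
~r = 1 − 0.062 = 0.938
~q ∧ ~r = min(0.789, 0.938) = 0.789
(0 ⊗ p) ⊗ (~q ∧ ~r) = max(0, 0.000 + 0.789 − 1) = max(0, -0.211) = 0.000
~~~q ⊗ ((0 ⊗ p) ⊗ (~q ∧ ~r)) = max(0, 0.789 + 0.000 − 1) = max(0, -0.211) = 0.000
~p → (~~~q ⊗ ((0 ⊗ p) ⊗ (~q ∧ ~r))) = min(1, 1 − 0.567 + 0.000) = min(1, 0.433) = 0.433

0.433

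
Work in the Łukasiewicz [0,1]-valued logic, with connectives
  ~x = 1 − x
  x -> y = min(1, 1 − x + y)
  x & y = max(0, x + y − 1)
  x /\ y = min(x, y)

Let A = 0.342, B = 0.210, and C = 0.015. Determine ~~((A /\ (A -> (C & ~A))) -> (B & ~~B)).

0.658

~A = 1 − 0.342 = 0.658
C & ~A = max(0, 0.015 + 0.658 − 1) = max(0, -0.327) = 0.000
A -> (C & ~A) = min(1, 1 − 0.342 + 0.000) = min(1, 0.658) = 0.658
A /\ (A -> (C & ~A)) = min(0.342, 0.658) = 0.342
~B = 1 − 0.210 = 0.790
~~B = 1 − 0.790 = 0.210
B & ~~B = max(0, 0.210 + 0.210 − 1) = max(0, -0.580) = 0.000
(A /\ (A -> (C & ~A))) -> (B & ~~B) = min(1, 1 − 0.342 + 0.000) = min(1, 0.658) = 0.658
~((A /\ (A -> (C & ~A))) -> (B & ~~B)) = 1 − 0.658 = 0.342
~~((A /\ (A -> (C & ~A))) -> (B & ~~B)) = 1 − 0.342 = 0.658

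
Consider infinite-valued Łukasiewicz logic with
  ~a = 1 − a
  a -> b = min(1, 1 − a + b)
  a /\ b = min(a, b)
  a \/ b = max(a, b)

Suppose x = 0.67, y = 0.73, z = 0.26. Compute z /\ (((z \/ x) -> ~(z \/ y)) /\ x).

z \/ x = max(0.26, 0.67) = 0.67
z \/ y = max(0.26, 0.73) = 0.73
~(z \/ y) = 1 − 0.73 = 0.27
(z \/ x) -> ~(z \/ y) = min(1, 1 − 0.67 + 0.27) = min(1, 0.60) = 0.60
((z \/ x) -> ~(z \/ y)) /\ x = min(0.60, 0.67) = 0.60
z /\ (((z \/ x) -> ~(z \/ y)) /\ x) = min(0.26, 0.60) = 0.26

0.26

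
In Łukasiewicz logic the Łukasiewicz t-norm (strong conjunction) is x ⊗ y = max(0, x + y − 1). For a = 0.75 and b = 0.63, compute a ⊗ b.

0.38

a ⊗ b = max(0, 0.75 + 0.63 − 1) = max(0, 0.38) = 0.38
For comparison, the Gödel (minimum) t-norm min(x, y) would give 0.63.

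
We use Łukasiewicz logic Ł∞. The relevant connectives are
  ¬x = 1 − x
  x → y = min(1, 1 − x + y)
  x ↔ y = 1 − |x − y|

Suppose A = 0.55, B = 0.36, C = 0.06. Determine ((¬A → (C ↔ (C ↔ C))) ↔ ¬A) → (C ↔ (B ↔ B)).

0.22

¬A = 1 − 0.55 = 0.45
C ↔ C = 1 − |0.06 − 0.06| = 1 − 0.00 = 1.00
C ↔ (C ↔ C) = 1 − |0.06 − 1.00| = 1 − 0.94 = 0.06
¬A → (C ↔ (C ↔ C)) = min(1, 1 − 0.45 + 0.06) = min(1, 0.61) = 0.61
(¬A → (C ↔ (C ↔ C))) ↔ ¬A = 1 − |0.61 − 0.45| = 1 − 0.16 = 0.84
B ↔ B = 1 − |0.36 − 0.36| = 1 − 0.00 = 1.00
C ↔ (B ↔ B) = 1 − |0.06 − 1.00| = 1 − 0.94 = 0.06
((¬A → (C ↔ (C ↔ C))) ↔ ¬A) → (C ↔ (B ↔ B)) = min(1, 1 − 0.84 + 0.06) = min(1, 0.22) = 0.22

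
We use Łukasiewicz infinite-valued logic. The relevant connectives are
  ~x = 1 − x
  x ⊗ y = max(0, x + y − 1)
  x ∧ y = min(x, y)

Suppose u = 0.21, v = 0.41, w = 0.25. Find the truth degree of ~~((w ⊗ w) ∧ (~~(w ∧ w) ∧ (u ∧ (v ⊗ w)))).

0.00

w ⊗ w = max(0, 0.25 + 0.25 − 1) = max(0, -0.50) = 0.00
w ∧ w = min(0.25, 0.25) = 0.25
~(w ∧ w) = 1 − 0.25 = 0.75
~~(w ∧ w) = 1 − 0.75 = 0.25
v ⊗ w = max(0, 0.41 + 0.25 − 1) = max(0, -0.34) = 0.00
u ∧ (v ⊗ w) = min(0.21, 0.00) = 0.00
~~(w ∧ w) ∧ (u ∧ (v ⊗ w)) = min(0.25, 0.00) = 0.00
(w ⊗ w) ∧ (~~(w ∧ w) ∧ (u ∧ (v ⊗ w))) = min(0.00, 0.00) = 0.00
~((w ⊗ w) ∧ (~~(w ∧ w) ∧ (u ∧ (v ⊗ w)))) = 1 − 0.00 = 1.00
~~((w ⊗ w) ∧ (~~(w ∧ w) ∧ (u ∧ (v ⊗ w)))) = 1 − 1.00 = 0.00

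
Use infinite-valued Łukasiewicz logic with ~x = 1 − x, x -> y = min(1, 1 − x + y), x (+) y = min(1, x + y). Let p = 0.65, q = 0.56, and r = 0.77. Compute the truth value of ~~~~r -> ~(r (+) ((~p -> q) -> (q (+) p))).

~r = 1 − 0.77 = 0.23
~~r = 1 − 0.23 = 0.77
~~~r = 1 − 0.77 = 0.23
~~~~r = 1 − 0.23 = 0.77
~p = 1 − 0.65 = 0.35
~p -> q = min(1, 1 − 0.35 + 0.56) = min(1, 1.21) = 1.00
q (+) p = min(1, 0.56 + 0.65) = min(1, 1.21) = 1.00
(~p -> q) -> (q (+) p) = min(1, 1 − 1.00 + 1.00) = min(1, 1.00) = 1.00
r (+) ((~p -> q) -> (q (+) p)) = min(1, 0.77 + 1.00) = min(1, 1.77) = 1.00
~(r (+) ((~p -> q) -> (q (+) p))) = 1 − 1.00 = 0.00
~~~~r -> ~(r (+) ((~p -> q) -> (q (+) p))) = min(1, 1 − 0.77 + 0.00) = min(1, 0.23) = 0.23

0.23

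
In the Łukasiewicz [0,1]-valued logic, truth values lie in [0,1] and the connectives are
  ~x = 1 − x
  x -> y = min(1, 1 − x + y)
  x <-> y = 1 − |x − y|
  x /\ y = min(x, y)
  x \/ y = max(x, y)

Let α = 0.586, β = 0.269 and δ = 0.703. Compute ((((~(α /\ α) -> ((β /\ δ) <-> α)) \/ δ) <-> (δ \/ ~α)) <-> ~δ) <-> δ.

0.891

α /\ α = min(0.586, 0.586) = 0.586
~(α /\ α) = 1 − 0.586 = 0.414
β /\ δ = min(0.269, 0.703) = 0.269
(β /\ δ) <-> α = 1 − |0.269 − 0.586| = 1 − 0.317 = 0.683
~(α /\ α) -> ((β /\ δ) <-> α) = min(1, 1 − 0.414 + 0.683) = min(1, 1.269) = 1.000
(~(α /\ α) -> ((β /\ δ) <-> α)) \/ δ = max(1.000, 0.703) = 1.000
~α = 1 − 0.586 = 0.414
δ \/ ~α = max(0.703, 0.414) = 0.703
((~(α /\ α) -> ((β /\ δ) <-> α)) \/ δ) <-> (δ \/ ~α) = 1 − |1.000 − 0.703| = 1 − 0.297 = 0.703
~δ = 1 − 0.703 = 0.297
(((~(α /\ α) -> ((β /\ δ) <-> α)) \/ δ) <-> (δ \/ ~α)) <-> ~δ = 1 − |0.703 − 0.297| = 1 − 0.406 = 0.594
((((~(α /\ α) -> ((β /\ δ) <-> α)) \/ δ) <-> (δ \/ ~α)) <-> ~δ) <-> δ = 1 − |0.594 − 0.703| = 1 − 0.109 = 0.891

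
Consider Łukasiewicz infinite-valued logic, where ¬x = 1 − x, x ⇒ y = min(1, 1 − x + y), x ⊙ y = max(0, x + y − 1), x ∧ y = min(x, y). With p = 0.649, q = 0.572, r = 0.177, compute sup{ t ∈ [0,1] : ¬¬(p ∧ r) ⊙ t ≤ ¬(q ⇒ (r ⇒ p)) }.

p ∧ r = min(0.649, 0.177) = 0.177
¬(p ∧ r) = 1 − 0.177 = 0.823
¬¬(p ∧ r) = 1 − 0.823 = 0.177
So the left factor is ¬¬(p ∧ r) = 0.177.
r ⇒ p = min(1, 1 − 0.177 + 0.649) = min(1, 1.472) = 1.000
q ⇒ (r ⇒ p) = min(1, 1 − 0.572 + 1.000) = min(1, 1.428) = 1.000
¬(q ⇒ (r ⇒ p)) = 1 − 1.000 = 0.000
So the right-hand bound is ¬(q ⇒ (r ⇒ p)) = 0.000.
The residuum of the Łukasiewicz t-norm gives the supremum: min(1, 1 − 0.177 + 0.000).
1 − 0.177 + 0.000 = 0.823, so t = min(1, 0.823) = 0.823.
Check: 0.177 ⊙ 0.823 = max(0, 0.000) = 0.000 ≤ 0.000.

0.823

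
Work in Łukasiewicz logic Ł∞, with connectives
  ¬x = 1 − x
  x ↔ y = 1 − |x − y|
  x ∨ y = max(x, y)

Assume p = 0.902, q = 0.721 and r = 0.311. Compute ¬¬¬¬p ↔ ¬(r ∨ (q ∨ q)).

¬p = 1 − 0.902 = 0.098
¬¬p = 1 − 0.098 = 0.902
¬¬¬p = 1 − 0.902 = 0.098
¬¬¬¬p = 1 − 0.098 = 0.902
q ∨ q = max(0.721, 0.721) = 0.721
r ∨ (q ∨ q) = max(0.311, 0.721) = 0.721
¬(r ∨ (q ∨ q)) = 1 − 0.721 = 0.279
¬¬¬¬p ↔ ¬(r ∨ (q ∨ q)) = 1 − |0.902 − 0.279| = 1 − 0.623 = 0.377

0.377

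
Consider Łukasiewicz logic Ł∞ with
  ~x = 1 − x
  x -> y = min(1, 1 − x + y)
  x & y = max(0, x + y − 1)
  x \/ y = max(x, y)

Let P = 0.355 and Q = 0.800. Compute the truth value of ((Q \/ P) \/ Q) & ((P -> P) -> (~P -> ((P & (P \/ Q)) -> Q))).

0.800

Q \/ P = max(0.800, 0.355) = 0.800
(Q \/ P) \/ Q = max(0.800, 0.800) = 0.800
P -> P = min(1, 1 − 0.355 + 0.355) = min(1, 1.000) = 1.000
~P = 1 − 0.355 = 0.645
P \/ Q = max(0.355, 0.800) = 0.800
P & (P \/ Q) = max(0, 0.355 + 0.800 − 1) = max(0, 0.155) = 0.155
(P & (P \/ Q)) -> Q = min(1, 1 − 0.155 + 0.800) = min(1, 1.645) = 1.000
~P -> ((P & (P \/ Q)) -> Q) = min(1, 1 − 0.645 + 1.000) = min(1, 1.355) = 1.000
(P -> P) -> (~P -> ((P & (P \/ Q)) -> Q)) = min(1, 1 − 1.000 + 1.000) = min(1, 1.000) = 1.000
((Q \/ P) \/ Q) & ((P -> P) -> (~P -> ((P & (P \/ Q)) -> Q))) = max(0, 0.800 + 1.000 − 1) = max(0, 0.800) = 0.800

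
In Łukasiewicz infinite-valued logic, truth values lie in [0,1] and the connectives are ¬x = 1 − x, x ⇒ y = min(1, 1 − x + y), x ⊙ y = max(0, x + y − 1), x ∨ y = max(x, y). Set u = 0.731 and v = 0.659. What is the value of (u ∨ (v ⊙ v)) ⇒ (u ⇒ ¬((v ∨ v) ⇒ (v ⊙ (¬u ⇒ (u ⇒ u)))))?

0.538

v ⊙ v = max(0, 0.659 + 0.659 − 1) = max(0, 0.318) = 0.318
u ∨ (v ⊙ v) = max(0.731, 0.318) = 0.731
v ∨ v = max(0.659, 0.659) = 0.659
¬u = 1 − 0.731 = 0.269
u ⇒ u = min(1, 1 − 0.731 + 0.731) = min(1, 1.000) = 1.000
¬u ⇒ (u ⇒ u) = min(1, 1 − 0.269 + 1.000) = min(1, 1.731) = 1.000
v ⊙ (¬u ⇒ (u ⇒ u)) = max(0, 0.659 + 1.000 − 1) = max(0, 0.659) = 0.659
(v ∨ v) ⇒ (v ⊙ (¬u ⇒ (u ⇒ u))) = min(1, 1 − 0.659 + 0.659) = min(1, 1.000) = 1.000
¬((v ∨ v) ⇒ (v ⊙ (¬u ⇒ (u ⇒ u)))) = 1 − 1.000 = 0.000
u ⇒ ¬((v ∨ v) ⇒ (v ⊙ (¬u ⇒ (u ⇒ u)))) = min(1, 1 − 0.731 + 0.000) = min(1, 0.269) = 0.269
(u ∨ (v ⊙ v)) ⇒ (u ⇒ ¬((v ∨ v) ⇒ (v ⊙ (¬u ⇒ (u ⇒ u))))) = min(1, 1 − 0.731 + 0.269) = min(1, 0.538) = 0.538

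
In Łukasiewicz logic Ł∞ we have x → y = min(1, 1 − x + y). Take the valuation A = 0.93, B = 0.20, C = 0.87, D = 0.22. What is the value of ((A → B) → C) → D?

A → B = min(1, 1 − 0.93 + 0.20) = min(1, 0.27) = 0.27
(A → B) → C = min(1, 1 − 0.27 + 0.87) = min(1, 1.60) = 1.00
((A → B) → C) → D = min(1, 1 − 1.00 + 0.22) = min(1, 0.22) = 0.22

0.22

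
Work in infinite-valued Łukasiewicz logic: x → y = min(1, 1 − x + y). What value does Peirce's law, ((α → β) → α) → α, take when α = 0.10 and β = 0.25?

1.00

α → β = min(1, 1 − 0.10 + 0.25) = min(1, 1.15) = 1.00
(α → β) → α = min(1, 1 − 1.00 + 0.10) = min(1, 0.10) = 0.10
((α → β) → α) → α = min(1, 1 − 0.10 + 0.10) = min(1, 1.00) = 1.00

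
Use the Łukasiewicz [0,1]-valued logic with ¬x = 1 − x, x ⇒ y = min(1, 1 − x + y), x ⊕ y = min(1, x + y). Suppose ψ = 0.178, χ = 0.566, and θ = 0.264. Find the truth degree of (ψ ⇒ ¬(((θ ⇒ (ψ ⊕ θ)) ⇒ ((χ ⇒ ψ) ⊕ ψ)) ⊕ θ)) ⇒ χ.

0.744

ψ ⊕ θ = min(1, 0.178 + 0.264) = min(1, 0.442) = 0.442
θ ⇒ (ψ ⊕ θ) = min(1, 1 − 0.264 + 0.442) = min(1, 1.178) = 1.000
χ ⇒ ψ = min(1, 1 − 0.566 + 0.178) = min(1, 0.612) = 0.612
(χ ⇒ ψ) ⊕ ψ = min(1, 0.612 + 0.178) = min(1, 0.790) = 0.790
(θ ⇒ (ψ ⊕ θ)) ⇒ ((χ ⇒ ψ) ⊕ ψ) = min(1, 1 − 1.000 + 0.790) = min(1, 0.790) = 0.790
((θ ⇒ (ψ ⊕ θ)) ⇒ ((χ ⇒ ψ) ⊕ ψ)) ⊕ θ = min(1, 0.790 + 0.264) = min(1, 1.054) = 1.000
¬(((θ ⇒ (ψ ⊕ θ)) ⇒ ((χ ⇒ ψ) ⊕ ψ)) ⊕ θ) = 1 − 1.000 = 0.000
ψ ⇒ ¬(((θ ⇒ (ψ ⊕ θ)) ⇒ ((χ ⇒ ψ) ⊕ ψ)) ⊕ θ) = min(1, 1 − 0.178 + 0.000) = min(1, 0.822) = 0.822
(ψ ⇒ ¬(((θ ⇒ (ψ ⊕ θ)) ⇒ ((χ ⇒ ψ) ⊕ ψ)) ⊕ θ)) ⇒ χ = min(1, 1 − 0.822 + 0.566) = min(1, 0.744) = 0.744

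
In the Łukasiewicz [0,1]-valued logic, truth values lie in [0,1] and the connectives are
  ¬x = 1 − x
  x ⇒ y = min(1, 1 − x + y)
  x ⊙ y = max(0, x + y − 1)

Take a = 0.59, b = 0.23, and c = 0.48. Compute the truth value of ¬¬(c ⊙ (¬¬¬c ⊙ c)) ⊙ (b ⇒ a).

¬c = 1 − 0.48 = 0.52
¬¬c = 1 − 0.52 = 0.48
¬¬¬c = 1 − 0.48 = 0.52
¬¬¬c ⊙ c = max(0, 0.52 + 0.48 − 1) = max(0, 0.00) = 0.00
c ⊙ (¬¬¬c ⊙ c) = max(0, 0.48 + 0.00 − 1) = max(0, -0.52) = 0.00
¬(c ⊙ (¬¬¬c ⊙ c)) = 1 − 0.00 = 1.00
¬¬(c ⊙ (¬¬¬c ⊙ c)) = 1 − 1.00 = 0.00
b ⇒ a = min(1, 1 − 0.23 + 0.59) = min(1, 1.36) = 1.00
¬¬(c ⊙ (¬¬¬c ⊙ c)) ⊙ (b ⇒ a) = max(0, 0.00 + 1.00 − 1) = max(0, 0.00) = 0.00

0.00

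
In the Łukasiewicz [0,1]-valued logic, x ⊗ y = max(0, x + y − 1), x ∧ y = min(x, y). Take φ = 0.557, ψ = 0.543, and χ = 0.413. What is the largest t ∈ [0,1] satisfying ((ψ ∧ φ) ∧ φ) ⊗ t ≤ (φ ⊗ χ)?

0.457

ψ ∧ φ = min(0.543, 0.557) = 0.543
(ψ ∧ φ) ∧ φ = min(0.543, 0.557) = 0.543
So the left factor is (ψ ∧ φ) ∧ φ = 0.543.
φ ⊗ χ = max(0, 0.557 + 0.413 − 1) = max(0, -0.030) = 0.000
So the right-hand bound is φ ⊗ χ = 0.000.
The residuum of the Łukasiewicz t-norm gives the supremum: min(1, 1 − 0.543 + 0.000).
1 − 0.543 + 0.000 = 0.457, so t = min(1, 0.457) = 0.457.
Check: 0.543 ⊗ 0.457 = max(0, 0.000) = 0.000 ≤ 0.000.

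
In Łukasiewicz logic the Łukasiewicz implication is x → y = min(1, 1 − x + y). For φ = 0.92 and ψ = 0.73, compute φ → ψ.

0.81

φ → ψ = min(1, 1 − 0.92 + 0.73) = min(1, 0.81) = 0.81
For comparison, the Gödel implication (1 if x ≤ y else y) would give 0.73.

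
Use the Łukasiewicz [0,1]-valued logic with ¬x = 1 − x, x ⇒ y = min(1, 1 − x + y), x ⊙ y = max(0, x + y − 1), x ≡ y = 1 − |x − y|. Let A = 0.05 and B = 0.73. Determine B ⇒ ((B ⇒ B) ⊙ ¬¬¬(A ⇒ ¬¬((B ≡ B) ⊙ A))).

0.27

B ⇒ B = min(1, 1 − 0.73 + 0.73) = min(1, 1.00) = 1.00
B ≡ B = 1 − |0.73 − 0.73| = 1 − 0.00 = 1.00
(B ≡ B) ⊙ A = max(0, 1.00 + 0.05 − 1) = max(0, 0.05) = 0.05
¬((B ≡ B) ⊙ A) = 1 − 0.05 = 0.95
¬¬((B ≡ B) ⊙ A) = 1 − 0.95 = 0.05
A ⇒ ¬¬((B ≡ B) ⊙ A) = min(1, 1 − 0.05 + 0.05) = min(1, 1.00) = 1.00
¬(A ⇒ ¬¬((B ≡ B) ⊙ A)) = 1 − 1.00 = 0.00
¬¬(A ⇒ ¬¬((B ≡ B) ⊙ A)) = 1 − 0.00 = 1.00
¬¬¬(A ⇒ ¬¬((B ≡ B) ⊙ A)) = 1 − 1.00 = 0.00
(B ⇒ B) ⊙ ¬¬¬(A ⇒ ¬¬((B ≡ B) ⊙ A)) = max(0, 1.00 + 0.00 − 1) = max(0, 0.00) = 0.00
B ⇒ ((B ⇒ B) ⊙ ¬¬¬(A ⇒ ¬¬((B ≡ B) ⊙ A))) = min(1, 1 − 0.73 + 0.00) = min(1, 0.27) = 0.27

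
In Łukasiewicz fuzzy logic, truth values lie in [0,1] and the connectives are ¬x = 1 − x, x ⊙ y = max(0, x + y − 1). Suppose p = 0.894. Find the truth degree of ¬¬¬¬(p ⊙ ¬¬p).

0.788

¬p = 1 − 0.894 = 0.106
¬¬p = 1 − 0.106 = 0.894
p ⊙ ¬¬p = max(0, 0.894 + 0.894 − 1) = max(0, 0.788) = 0.788
¬(p ⊙ ¬¬p) = 1 − 0.788 = 0.212
¬¬(p ⊙ ¬¬p) = 1 − 0.212 = 0.788
¬¬¬(p ⊙ ¬¬p) = 1 − 0.788 = 0.212
¬¬¬¬(p ⊙ ¬¬p) = 1 − 0.212 = 0.788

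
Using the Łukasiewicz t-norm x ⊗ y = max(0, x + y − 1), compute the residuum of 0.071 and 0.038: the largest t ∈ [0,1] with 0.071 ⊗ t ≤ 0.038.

0.967

The residuum of the Łukasiewicz t-norm gives the supremum: min(1, 1 − 0.071 + 0.038).
1 − 0.071 + 0.038 = 0.967, so t = min(1, 0.967) = 0.967.
Check: 0.071 ⊗ 0.967 = max(0, 0.038) = 0.038 ≤ 0.038.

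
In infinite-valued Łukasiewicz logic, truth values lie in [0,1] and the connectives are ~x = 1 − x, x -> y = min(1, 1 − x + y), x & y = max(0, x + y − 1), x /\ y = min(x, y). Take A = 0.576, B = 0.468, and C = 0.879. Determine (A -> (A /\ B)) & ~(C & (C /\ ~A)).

0.589

A /\ B = min(0.576, 0.468) = 0.468
A -> (A /\ B) = min(1, 1 − 0.576 + 0.468) = min(1, 0.892) = 0.892
~A = 1 − 0.576 = 0.424
C /\ ~A = min(0.879, 0.424) = 0.424
C & (C /\ ~A) = max(0, 0.879 + 0.424 − 1) = max(0, 0.303) = 0.303
~(C & (C /\ ~A)) = 1 − 0.303 = 0.697
(A -> (A /\ B)) & ~(C & (C /\ ~A)) = max(0, 0.892 + 0.697 − 1) = max(0, 0.589) = 0.589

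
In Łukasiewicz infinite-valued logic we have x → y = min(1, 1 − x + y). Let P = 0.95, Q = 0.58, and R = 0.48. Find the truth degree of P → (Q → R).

Q → R = min(1, 1 − 0.58 + 0.48) = min(1, 0.90) = 0.90
P → (Q → R) = min(1, 1 − 0.95 + 0.90) = min(1, 0.95) = 0.95

0.95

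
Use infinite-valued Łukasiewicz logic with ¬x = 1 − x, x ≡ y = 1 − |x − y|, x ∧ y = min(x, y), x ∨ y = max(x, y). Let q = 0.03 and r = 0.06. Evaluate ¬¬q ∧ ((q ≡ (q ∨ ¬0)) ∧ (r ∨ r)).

0.03

¬q = 1 − 0.03 = 0.97
¬¬q = 1 − 0.97 = 0.03
¬0 = 1 − 0.00 = 1.00
q ∨ ¬0 = max(0.03, 1.00) = 1.00
q ≡ (q ∨ ¬0) = 1 − |0.03 − 1.00| = 1 − 0.97 = 0.03
r ∨ r = max(0.06, 0.06) = 0.06
(q ≡ (q ∨ ¬0)) ∧ (r ∨ r) = min(0.03, 0.06) = 0.03
¬¬q ∧ ((q ≡ (q ∨ ¬0)) ∧ (r ∨ r)) = min(0.03, 0.03) = 0.03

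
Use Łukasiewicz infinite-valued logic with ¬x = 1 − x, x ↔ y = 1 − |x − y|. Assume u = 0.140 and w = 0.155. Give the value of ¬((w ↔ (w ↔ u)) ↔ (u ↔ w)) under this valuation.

w ↔ u = 1 − |0.155 − 0.140| = 1 − 0.015 = 0.985
w ↔ (w ↔ u) = 1 − |0.155 − 0.985| = 1 − 0.830 = 0.170
u ↔ w = 1 − |0.140 − 0.155| = 1 − 0.015 = 0.985
(w ↔ (w ↔ u)) ↔ (u ↔ w) = 1 − |0.170 − 0.985| = 1 − 0.815 = 0.185
¬((w ↔ (w ↔ u)) ↔ (u ↔ w)) = 1 − 0.185 = 0.815

0.815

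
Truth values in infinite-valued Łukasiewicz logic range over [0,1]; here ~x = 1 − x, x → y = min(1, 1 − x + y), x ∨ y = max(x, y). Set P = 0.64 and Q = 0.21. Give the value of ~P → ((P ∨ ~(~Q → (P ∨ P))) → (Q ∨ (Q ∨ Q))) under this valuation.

~P = 1 − 0.64 = 0.36
~Q = 1 − 0.21 = 0.79
P ∨ P = max(0.64, 0.64) = 0.64
~Q → (P ∨ P) = min(1, 1 − 0.79 + 0.64) = min(1, 0.85) = 0.85
~(~Q → (P ∨ P)) = 1 − 0.85 = 0.15
P ∨ ~(~Q → (P ∨ P)) = max(0.64, 0.15) = 0.64
Q ∨ Q = max(0.21, 0.21) = 0.21
Q ∨ (Q ∨ Q) = max(0.21, 0.21) = 0.21
(P ∨ ~(~Q → (P ∨ P))) → (Q ∨ (Q ∨ Q)) = min(1, 1 − 0.64 + 0.21) = min(1, 0.57) = 0.57
~P → ((P ∨ ~(~Q → (P ∨ P))) → (Q ∨ (Q ∨ Q))) = min(1, 1 − 0.36 + 0.57) = min(1, 1.21) = 1.00

1.00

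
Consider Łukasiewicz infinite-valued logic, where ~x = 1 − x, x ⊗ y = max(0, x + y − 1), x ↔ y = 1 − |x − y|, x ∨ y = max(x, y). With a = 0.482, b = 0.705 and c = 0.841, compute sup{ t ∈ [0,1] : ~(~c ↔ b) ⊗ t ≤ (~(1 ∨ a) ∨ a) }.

~c = 1 − 0.841 = 0.159
~c ↔ b = 1 − |0.159 − 0.705| = 1 − 0.546 = 0.454
~(~c ↔ b) = 1 − 0.454 = 0.546
So the left factor is ~(~c ↔ b) = 0.546.
1 ∨ a = max(1.000, 0.482) = 1.000
~(1 ∨ a) = 1 − 1.000 = 0.000
~(1 ∨ a) ∨ a = max(0.000, 0.482) = 0.482
So the right-hand bound is ~(1 ∨ a) ∨ a = 0.482.
The residuum of the Łukasiewicz t-norm gives the supremum: min(1, 1 − 0.546 + 0.482).
1 − 0.546 + 0.482 = 0.936, so t = min(1, 0.936) = 0.936.
Check: 0.546 ⊗ 0.936 = max(0, 0.482) = 0.482 ≤ 0.482.

0.936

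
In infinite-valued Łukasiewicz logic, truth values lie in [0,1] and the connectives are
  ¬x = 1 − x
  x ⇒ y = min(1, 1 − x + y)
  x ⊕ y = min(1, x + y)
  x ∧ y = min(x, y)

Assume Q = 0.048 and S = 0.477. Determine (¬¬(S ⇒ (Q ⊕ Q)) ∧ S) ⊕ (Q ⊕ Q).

Q ⊕ Q = min(1, 0.048 + 0.048) = min(1, 0.096) = 0.096
S ⇒ (Q ⊕ Q) = min(1, 1 − 0.477 + 0.096) = min(1, 0.619) = 0.619
¬(S ⇒ (Q ⊕ Q)) = 1 − 0.619 = 0.381
¬¬(S ⇒ (Q ⊕ Q)) = 1 − 0.381 = 0.619
¬¬(S ⇒ (Q ⊕ Q)) ∧ S = min(0.619, 0.477) = 0.477
(¬¬(S ⇒ (Q ⊕ Q)) ∧ S) ⊕ (Q ⊕ Q) = min(1, 0.477 + 0.096) = min(1, 0.573) = 0.573

0.573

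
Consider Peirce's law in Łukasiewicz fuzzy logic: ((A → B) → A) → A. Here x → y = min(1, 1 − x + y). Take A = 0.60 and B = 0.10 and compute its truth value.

0.60

A → B = min(1, 1 − 0.60 + 0.10) = min(1, 0.50) = 0.50
(A → B) → A = min(1, 1 − 0.50 + 0.60) = min(1, 1.10) = 1.00
((A → B) → A) → A = min(1, 1 − 1.00 + 0.60) = min(1, 0.60) = 0.60
(The value 0.60 < 1 shows this instance is not satisfied; not a Ł∞-tautology in general.)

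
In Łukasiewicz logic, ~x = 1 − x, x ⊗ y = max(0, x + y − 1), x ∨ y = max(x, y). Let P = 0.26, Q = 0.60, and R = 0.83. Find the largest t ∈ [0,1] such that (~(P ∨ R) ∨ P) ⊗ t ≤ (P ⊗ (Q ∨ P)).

P ∨ R = max(0.26, 0.83) = 0.83
~(P ∨ R) = 1 − 0.83 = 0.17
~(P ∨ R) ∨ P = max(0.17, 0.26) = 0.26
So the left factor is ~(P ∨ R) ∨ P = 0.26.
Q ∨ P = max(0.60, 0.26) = 0.60
P ⊗ (Q ∨ P) = max(0, 0.26 + 0.60 − 1) = max(0, -0.14) = 0.00
So the right-hand bound is P ⊗ (Q ∨ P) = 0.00.
The residuum of the Łukasiewicz t-norm gives the supremum: min(1, 1 − 0.26 + 0.00).
1 − 0.26 + 0.00 = 0.74, so t = min(1, 0.74) = 0.74.
Check: 0.26 ⊗ 0.74 = max(0, 0.00) = 0.00 ≤ 0.00.

0.74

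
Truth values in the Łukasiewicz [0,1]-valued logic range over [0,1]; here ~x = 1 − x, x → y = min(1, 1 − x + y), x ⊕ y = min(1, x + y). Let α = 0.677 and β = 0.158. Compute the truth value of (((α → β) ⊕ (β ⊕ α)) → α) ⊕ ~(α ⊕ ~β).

0.677

α → β = min(1, 1 − 0.677 + 0.158) = min(1, 0.481) = 0.481
β ⊕ α = min(1, 0.158 + 0.677) = min(1, 0.835) = 0.835
(α → β) ⊕ (β ⊕ α) = min(1, 0.481 + 0.835) = min(1, 1.316) = 1.000
((α → β) ⊕ (β ⊕ α)) → α = min(1, 1 − 1.000 + 0.677) = min(1, 0.677) = 0.677
~β = 1 − 0.158 = 0.842
α ⊕ ~β = min(1, 0.677 + 0.842) = min(1, 1.519) = 1.000
~(α ⊕ ~β) = 1 − 1.000 = 0.000
(((α → β) ⊕ (β ⊕ α)) → α) ⊕ ~(α ⊕ ~β) = min(1, 0.677 + 0.000) = min(1, 0.677) = 0.677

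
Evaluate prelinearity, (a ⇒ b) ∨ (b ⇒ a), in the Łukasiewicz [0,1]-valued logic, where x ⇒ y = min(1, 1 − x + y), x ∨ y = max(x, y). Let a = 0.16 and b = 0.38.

a ⇒ b = min(1, 1 − 0.16 + 0.38) = min(1, 1.22) = 1.00
b ⇒ a = min(1, 1 − 0.38 + 0.16) = min(1, 0.78) = 0.78
(a ⇒ b) ∨ (b ⇒ a) = max(1.00, 0.78) = 1.00
(As expected: a Ł∞-tautology — holds in every MV-chain.)

1.00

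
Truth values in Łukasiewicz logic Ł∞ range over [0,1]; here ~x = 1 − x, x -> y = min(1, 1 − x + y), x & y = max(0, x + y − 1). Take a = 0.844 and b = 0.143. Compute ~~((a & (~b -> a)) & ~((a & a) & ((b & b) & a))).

0.831

~b = 1 − 0.143 = 0.857
~b -> a = min(1, 1 − 0.857 + 0.844) = min(1, 0.987) = 0.987
a & (~b -> a) = max(0, 0.844 + 0.987 − 1) = max(0, 0.831) = 0.831
a & a = max(0, 0.844 + 0.844 − 1) = max(0, 0.688) = 0.688
b & b = max(0, 0.143 + 0.143 − 1) = max(0, -0.714) = 0.000
(b & b) & a = max(0, 0.000 + 0.844 − 1) = max(0, -0.156) = 0.000
(a & a) & ((b & b) & a) = max(0, 0.688 + 0.000 − 1) = max(0, -0.312) = 0.000
~((a & a) & ((b & b) & a)) = 1 − 0.000 = 1.000
(a & (~b -> a)) & ~((a & a) & ((b & b) & a)) = max(0, 0.831 + 1.000 − 1) = max(0, 0.831) = 0.831
~((a & (~b -> a)) & ~((a & a) & ((b & b) & a))) = 1 − 0.831 = 0.169
~~((a & (~b -> a)) & ~((a & a) & ((b & b) & a))) = 1 − 0.169 = 0.831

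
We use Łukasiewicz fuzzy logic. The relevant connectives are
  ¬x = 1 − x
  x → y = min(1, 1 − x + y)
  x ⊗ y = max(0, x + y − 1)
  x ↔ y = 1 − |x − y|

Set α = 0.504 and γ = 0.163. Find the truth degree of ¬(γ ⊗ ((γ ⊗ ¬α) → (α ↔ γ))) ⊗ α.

0.341

¬α = 1 − 0.504 = 0.496
γ ⊗ ¬α = max(0, 0.163 + 0.496 − 1) = max(0, -0.341) = 0.000
α ↔ γ = 1 − |0.504 − 0.163| = 1 − 0.341 = 0.659
(γ ⊗ ¬α) → (α ↔ γ) = min(1, 1 − 0.000 + 0.659) = min(1, 1.659) = 1.000
γ ⊗ ((γ ⊗ ¬α) → (α ↔ γ)) = max(0, 0.163 + 1.000 − 1) = max(0, 0.163) = 0.163
¬(γ ⊗ ((γ ⊗ ¬α) → (α ↔ γ))) = 1 − 0.163 = 0.837
¬(γ ⊗ ((γ ⊗ ¬α) → (α ↔ γ))) ⊗ α = max(0, 0.837 + 0.504 − 1) = max(0, 0.341) = 0.341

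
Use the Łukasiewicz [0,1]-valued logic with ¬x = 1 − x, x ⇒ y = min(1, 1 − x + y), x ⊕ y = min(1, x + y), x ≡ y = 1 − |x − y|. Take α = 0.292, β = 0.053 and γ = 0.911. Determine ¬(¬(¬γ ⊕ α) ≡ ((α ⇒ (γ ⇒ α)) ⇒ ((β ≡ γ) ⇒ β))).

¬γ = 1 − 0.911 = 0.089
¬γ ⊕ α = min(1, 0.089 + 0.292) = min(1, 0.381) = 0.381
¬(¬γ ⊕ α) = 1 − 0.381 = 0.619
γ ⇒ α = min(1, 1 − 0.911 + 0.292) = min(1, 0.381) = 0.381
α ⇒ (γ ⇒ α) = min(1, 1 − 0.292 + 0.381) = min(1, 1.089) = 1.000
β ≡ γ = 1 − |0.053 − 0.911| = 1 − 0.858 = 0.142
(β ≡ γ) ⇒ β = min(1, 1 − 0.142 + 0.053) = min(1, 0.911) = 0.911
(α ⇒ (γ ⇒ α)) ⇒ ((β ≡ γ) ⇒ β) = min(1, 1 − 1.000 + 0.911) = min(1, 0.911) = 0.911
¬(¬γ ⊕ α) ≡ ((α ⇒ (γ ⇒ α)) ⇒ ((β ≡ γ) ⇒ β)) = 1 − |0.619 − 0.911| = 1 − 0.292 = 0.708
¬(¬(¬γ ⊕ α) ≡ ((α ⇒ (γ ⇒ α)) ⇒ ((β ≡ γ) ⇒ β))) = 1 − 0.708 = 0.292

0.292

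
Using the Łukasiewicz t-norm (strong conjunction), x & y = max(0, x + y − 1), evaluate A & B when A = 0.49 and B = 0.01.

A & B = max(0, 0.49 + 0.01 − 1) = max(0, -0.50) = 0.00
For comparison, the Gödel (minimum) t-norm min(x, y) would give 0.01.

0.00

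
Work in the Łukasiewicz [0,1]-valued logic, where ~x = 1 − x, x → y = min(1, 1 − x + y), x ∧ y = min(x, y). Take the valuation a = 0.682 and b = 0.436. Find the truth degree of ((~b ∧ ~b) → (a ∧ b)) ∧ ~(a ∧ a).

~b = 1 − 0.436 = 0.564
~b ∧ ~b = min(0.564, 0.564) = 0.564
a ∧ b = min(0.682, 0.436) = 0.436
(~b ∧ ~b) → (a ∧ b) = min(1, 1 − 0.564 + 0.436) = min(1, 0.872) = 0.872
a ∧ a = min(0.682, 0.682) = 0.682
~(a ∧ a) = 1 − 0.682 = 0.318
((~b ∧ ~b) → (a ∧ b)) ∧ ~(a ∧ a) = min(0.872, 0.318) = 0.318

0.318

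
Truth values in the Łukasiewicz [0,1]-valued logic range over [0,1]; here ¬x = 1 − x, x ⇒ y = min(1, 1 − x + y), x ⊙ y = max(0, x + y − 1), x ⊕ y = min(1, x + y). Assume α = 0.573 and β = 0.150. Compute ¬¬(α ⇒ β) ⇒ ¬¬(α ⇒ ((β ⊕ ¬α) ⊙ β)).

α ⇒ β = min(1, 1 − 0.573 + 0.150) = min(1, 0.577) = 0.577
¬(α ⇒ β) = 1 − 0.577 = 0.423
¬¬(α ⇒ β) = 1 − 0.423 = 0.577
¬α = 1 − 0.573 = 0.427
β ⊕ ¬α = min(1, 0.150 + 0.427) = min(1, 0.577) = 0.577
(β ⊕ ¬α) ⊙ β = max(0, 0.577 + 0.150 − 1) = max(0, -0.273) = 0.000
α ⇒ ((β ⊕ ¬α) ⊙ β) = min(1, 1 − 0.573 + 0.000) = min(1, 0.427) = 0.427
¬(α ⇒ ((β ⊕ ¬α) ⊙ β)) = 1 − 0.427 = 0.573
¬¬(α ⇒ ((β ⊕ ¬α) ⊙ β)) = 1 − 0.573 = 0.427
¬¬(α ⇒ β) ⇒ ¬¬(α ⇒ ((β ⊕ ¬α) ⊙ β)) = min(1, 1 − 0.577 + 0.427) = min(1, 0.850) = 0.850

0.850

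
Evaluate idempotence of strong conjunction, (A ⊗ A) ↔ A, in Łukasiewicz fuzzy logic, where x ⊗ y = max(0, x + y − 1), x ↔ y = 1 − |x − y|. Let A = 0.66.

0.66

A ⊗ A = max(0, 0.66 + 0.66 − 1) = max(0, 0.32) = 0.32
(A ⊗ A) ↔ A = 1 − |0.32 − 0.66| = 1 − 0.34 = 0.66
(The value 0.66 < 1 shows this instance is not satisfied; fails in Ł∞ since a ⊗ a = max(0, 2a−1) ≠ a in general.)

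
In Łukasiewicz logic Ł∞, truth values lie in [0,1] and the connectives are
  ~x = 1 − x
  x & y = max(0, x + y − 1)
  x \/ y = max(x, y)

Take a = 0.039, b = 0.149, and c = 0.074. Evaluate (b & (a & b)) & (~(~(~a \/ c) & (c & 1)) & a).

a & b = max(0, 0.039 + 0.149 − 1) = max(0, -0.812) = 0.000
b & (a & b) = max(0, 0.149 + 0.000 − 1) = max(0, -0.851) = 0.000
~a = 1 − 0.039 = 0.961
~a \/ c = max(0.961, 0.074) = 0.961
~(~a \/ c) = 1 − 0.961 = 0.039
c & 1 = max(0, 0.074 + 1.000 − 1) = max(0, 0.074) = 0.074
~(~a \/ c) & (c & 1) = max(0, 0.039 + 0.074 − 1) = max(0, -0.887) = 0.000
~(~(~a \/ c) & (c & 1)) = 1 − 0.000 = 1.000
~(~(~a \/ c) & (c & 1)) & a = max(0, 1.000 + 0.039 − 1) = max(0, 0.039) = 0.039
(b & (a & b)) & (~(~(~a \/ c) & (c & 1)) & a) = max(0, 0.000 + 0.039 − 1) = max(0, -0.961) = 0.000

0.000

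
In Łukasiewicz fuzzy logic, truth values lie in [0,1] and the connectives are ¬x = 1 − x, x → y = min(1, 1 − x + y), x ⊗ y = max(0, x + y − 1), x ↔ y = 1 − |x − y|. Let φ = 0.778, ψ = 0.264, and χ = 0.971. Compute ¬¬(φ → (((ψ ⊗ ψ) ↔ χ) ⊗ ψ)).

0.222

ψ ⊗ ψ = max(0, 0.264 + 0.264 − 1) = max(0, -0.472) = 0.000
(ψ ⊗ ψ) ↔ χ = 1 − |0.000 − 0.971| = 1 − 0.971 = 0.029
((ψ ⊗ ψ) ↔ χ) ⊗ ψ = max(0, 0.029 + 0.264 − 1) = max(0, -0.707) = 0.000
φ → (((ψ ⊗ ψ) ↔ χ) ⊗ ψ) = min(1, 1 − 0.778 + 0.000) = min(1, 0.222) = 0.222
¬(φ → (((ψ ⊗ ψ) ↔ χ) ⊗ ψ)) = 1 − 0.222 = 0.778
¬¬(φ → (((ψ ⊗ ψ) ↔ χ) ⊗ ψ)) = 1 − 0.778 = 0.222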